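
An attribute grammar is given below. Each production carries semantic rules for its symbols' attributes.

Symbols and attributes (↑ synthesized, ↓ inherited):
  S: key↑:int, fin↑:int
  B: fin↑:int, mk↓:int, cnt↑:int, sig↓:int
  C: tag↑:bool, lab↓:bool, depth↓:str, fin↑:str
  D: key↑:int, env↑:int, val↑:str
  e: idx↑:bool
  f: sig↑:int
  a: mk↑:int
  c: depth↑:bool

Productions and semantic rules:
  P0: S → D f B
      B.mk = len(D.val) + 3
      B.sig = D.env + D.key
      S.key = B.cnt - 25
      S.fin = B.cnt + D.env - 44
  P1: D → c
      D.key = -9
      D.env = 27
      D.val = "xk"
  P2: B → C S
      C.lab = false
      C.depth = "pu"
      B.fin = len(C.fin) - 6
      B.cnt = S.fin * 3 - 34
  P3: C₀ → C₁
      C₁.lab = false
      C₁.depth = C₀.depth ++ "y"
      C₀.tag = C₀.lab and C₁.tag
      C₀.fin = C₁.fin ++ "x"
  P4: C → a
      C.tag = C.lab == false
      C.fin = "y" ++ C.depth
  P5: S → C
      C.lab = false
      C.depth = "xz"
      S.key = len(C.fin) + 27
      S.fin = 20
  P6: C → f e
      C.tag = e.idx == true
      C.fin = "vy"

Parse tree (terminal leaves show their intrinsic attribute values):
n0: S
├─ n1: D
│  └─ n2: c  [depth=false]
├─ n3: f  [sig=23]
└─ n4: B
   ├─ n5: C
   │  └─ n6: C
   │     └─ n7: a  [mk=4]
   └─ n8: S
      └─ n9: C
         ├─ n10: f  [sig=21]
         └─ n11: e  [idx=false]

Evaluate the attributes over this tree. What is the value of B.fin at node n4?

-1

1. n2.depth = false  [terminal]
2. n1.key = -9  [-9]
3. n1.env = 27  [27]
4. n1.val = "xk"  ["xk"]
5. n3.sig = 23  [terminal]
6. n4.mk = 5  [len(D.val) + 3]
7. n4.sig = 18  [D.env + D.key]
8. n5.lab = false  [false]
9. n5.depth = "pu"  ["pu"]
10. n6.lab = false  [false]
11. n6.depth = "puy"  [C₀.depth ++ "y"]
12. n7.mk = 4  [terminal]
13. n6.tag = true  [C.lab == false]
14. n6.fin = "ypuy"  ["y" ++ C.depth]
15. n5.tag = false  [C₀.lab and C₁.tag]
16. n5.fin = "ypuyx"  [C₁.fin ++ "x"]
17. n9.lab = false  [false]
18. n9.depth = "xz"  ["xz"]
19. n10.sig = 21  [terminal]
20. n11.idx = false  [terminal]
21. n9.tag = false  [e.idx == true]
22. n9.fin = "vy"  ["vy"]
23. n8.key = 29  [len(C.fin) + 27]
24. n8.fin = 20  [20]
25. n4.fin = -1  [len(C.fin) - 6]
26. n4.cnt = 26  [S.fin * 3 - 34]
27. n0.key = 1  [B.cnt - 25]
28. n0.fin = 9  [B.cnt + D.env - 44]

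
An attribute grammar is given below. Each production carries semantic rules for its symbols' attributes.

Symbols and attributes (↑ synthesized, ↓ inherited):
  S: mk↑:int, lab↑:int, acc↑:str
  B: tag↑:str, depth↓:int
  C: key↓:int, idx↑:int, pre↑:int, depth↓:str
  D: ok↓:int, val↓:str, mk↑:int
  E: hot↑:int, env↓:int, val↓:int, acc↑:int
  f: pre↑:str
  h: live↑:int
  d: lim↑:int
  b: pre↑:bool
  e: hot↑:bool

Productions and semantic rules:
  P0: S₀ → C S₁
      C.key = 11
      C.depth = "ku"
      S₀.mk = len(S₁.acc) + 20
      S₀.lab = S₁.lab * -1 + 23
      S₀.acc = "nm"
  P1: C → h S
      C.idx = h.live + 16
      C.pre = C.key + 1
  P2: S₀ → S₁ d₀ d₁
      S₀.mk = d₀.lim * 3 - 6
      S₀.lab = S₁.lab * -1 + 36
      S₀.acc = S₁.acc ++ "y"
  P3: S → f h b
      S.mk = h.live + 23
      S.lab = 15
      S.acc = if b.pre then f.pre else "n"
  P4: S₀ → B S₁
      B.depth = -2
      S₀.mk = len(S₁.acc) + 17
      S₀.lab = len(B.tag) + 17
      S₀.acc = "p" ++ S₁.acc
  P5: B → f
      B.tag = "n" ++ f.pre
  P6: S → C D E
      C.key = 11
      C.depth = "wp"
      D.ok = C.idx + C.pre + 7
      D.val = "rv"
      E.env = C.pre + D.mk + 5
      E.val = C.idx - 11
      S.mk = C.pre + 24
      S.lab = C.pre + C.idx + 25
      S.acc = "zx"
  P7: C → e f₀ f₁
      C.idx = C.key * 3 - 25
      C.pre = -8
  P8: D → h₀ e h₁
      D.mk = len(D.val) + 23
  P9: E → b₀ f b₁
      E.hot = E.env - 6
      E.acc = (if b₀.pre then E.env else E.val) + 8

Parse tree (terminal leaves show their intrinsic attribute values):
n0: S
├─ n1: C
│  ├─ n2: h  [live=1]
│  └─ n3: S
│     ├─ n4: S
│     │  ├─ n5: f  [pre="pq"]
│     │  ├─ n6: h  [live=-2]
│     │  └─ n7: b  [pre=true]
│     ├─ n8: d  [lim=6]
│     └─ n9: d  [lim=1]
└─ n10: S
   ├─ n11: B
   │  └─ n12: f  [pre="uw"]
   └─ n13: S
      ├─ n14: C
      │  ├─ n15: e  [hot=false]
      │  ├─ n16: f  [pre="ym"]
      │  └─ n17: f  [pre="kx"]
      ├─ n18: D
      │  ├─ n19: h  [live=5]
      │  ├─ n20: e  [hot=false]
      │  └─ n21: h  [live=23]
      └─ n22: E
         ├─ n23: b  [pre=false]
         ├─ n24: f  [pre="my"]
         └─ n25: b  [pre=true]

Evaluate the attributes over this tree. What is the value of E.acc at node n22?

5

1. n1.key = 11  [11]
2. n1.depth = "ku"  ["ku"]
3. n2.live = 1  [terminal]
4. n5.pre = "pq"  [terminal]
5. n6.live = -2  [terminal]
6. n7.pre = true  [terminal]
7. n4.mk = 21  [h.live + 23]
8. n4.lab = 15  [15]
9. n4.acc = "pq"  [if b.pre then f.pre else "n"]
10. n8.lim = 6  [terminal]
11. n9.lim = 1  [terminal]
12. n3.mk = 12  [d₀.lim * 3 - 6]
13. n3.lab = 21  [S₁.lab * -1 + 36]
14. n3.acc = "pqy"  [S₁.acc ++ "y"]
15. n1.idx = 17  [h.live + 16]
16. n1.pre = 12  [C.key + 1]
17. n11.depth = -2  [-2]
18. n12.pre = "uw"  [terminal]
19. n11.tag = "nuw"  ["n" ++ f.pre]
20. n14.key = 11  [11]
21. n14.depth = "wp"  ["wp"]
22. n15.hot = false  [terminal]
23. n16.pre = "ym"  [terminal]
24. n17.pre = "kx"  [terminal]
25. n14.idx = 8  [C.key * 3 - 25]
26. n14.pre = -8  [-8]
27. n18.ok = 7  [C.idx + C.pre + 7]
28. n18.val = "rv"  ["rv"]
29. n19.live = 5  [terminal]
30. n20.hot = false  [terminal]
31. n21.live = 23  [terminal]
32. n18.mk = 25  [len(D.val) + 23]
33. n22.env = 22  [C.pre + D.mk + 5]
34. n22.val = -3  [C.idx - 11]
35. n23.pre = false  [terminal]
36. n24.pre = "my"  [terminal]
37. n25.pre = true  [terminal]
38. n22.hot = 16  [E.env - 6]
39. n22.acc = 5  [(if b₀.pre then E.env else E.val) + 8]
40. n13.mk = 16  [C.pre + 24]
41. n13.lab = 25  [C.pre + C.idx + 25]
42. n13.acc = "zx"  ["zx"]
43. n10.mk = 19  [len(S₁.acc) + 17]
44. n10.lab = 20  [len(B.tag) + 17]
45. n10.acc = "pzx"  ["p" ++ S₁.acc]
46. n0.mk = 23  [len(S₁.acc) + 20]
47. n0.lab = 3  [S₁.lab * -1 + 23]
48. n0.acc = "nm"  ["nm"]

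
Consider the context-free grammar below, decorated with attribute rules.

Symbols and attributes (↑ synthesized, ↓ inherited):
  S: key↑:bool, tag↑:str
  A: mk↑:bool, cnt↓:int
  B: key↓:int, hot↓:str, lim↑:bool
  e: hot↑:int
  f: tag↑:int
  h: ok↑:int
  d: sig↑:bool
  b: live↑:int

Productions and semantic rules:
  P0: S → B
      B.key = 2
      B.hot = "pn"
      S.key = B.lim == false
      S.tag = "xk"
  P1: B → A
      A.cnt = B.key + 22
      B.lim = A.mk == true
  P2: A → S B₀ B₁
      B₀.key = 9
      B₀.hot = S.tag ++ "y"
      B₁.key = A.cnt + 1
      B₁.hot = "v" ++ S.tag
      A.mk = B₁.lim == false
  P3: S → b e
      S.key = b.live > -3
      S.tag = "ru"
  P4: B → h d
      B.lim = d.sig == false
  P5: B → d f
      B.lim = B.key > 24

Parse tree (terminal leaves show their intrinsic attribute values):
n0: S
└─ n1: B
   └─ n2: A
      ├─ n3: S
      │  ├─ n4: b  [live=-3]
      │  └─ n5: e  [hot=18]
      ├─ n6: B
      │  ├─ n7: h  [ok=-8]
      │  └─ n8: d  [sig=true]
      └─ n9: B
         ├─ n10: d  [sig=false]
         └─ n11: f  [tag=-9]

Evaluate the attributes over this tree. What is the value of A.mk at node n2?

false

1. n1.key = 2  [2]
2. n1.hot = "pn"  ["pn"]
3. n2.cnt = 24  [B.key + 22]
4. n4.live = -3  [terminal]
5. n5.hot = 18  [terminal]
6. n3.key = false  [b.live > -3]
7. n3.tag = "ru"  ["ru"]
8. n6.key = 9  [9]
9. n6.hot = "ruy"  [S.tag ++ "y"]
10. n7.ok = -8  [terminal]
11. n8.sig = true  [terminal]
12. n6.lim = false  [d.sig == false]
13. n9.key = 25  [A.cnt + 1]
14. n9.hot = "vru"  ["v" ++ S.tag]
15. n10.sig = false  [terminal]
16. n11.tag = -9  [terminal]
17. n9.lim = true  [B.key > 24]
18. n2.mk = false  [B₁.lim == false]
19. n1.lim = false  [A.mk == true]
20. n0.key = true  [B.lim == false]
21. n0.tag = "xk"  ["xk"]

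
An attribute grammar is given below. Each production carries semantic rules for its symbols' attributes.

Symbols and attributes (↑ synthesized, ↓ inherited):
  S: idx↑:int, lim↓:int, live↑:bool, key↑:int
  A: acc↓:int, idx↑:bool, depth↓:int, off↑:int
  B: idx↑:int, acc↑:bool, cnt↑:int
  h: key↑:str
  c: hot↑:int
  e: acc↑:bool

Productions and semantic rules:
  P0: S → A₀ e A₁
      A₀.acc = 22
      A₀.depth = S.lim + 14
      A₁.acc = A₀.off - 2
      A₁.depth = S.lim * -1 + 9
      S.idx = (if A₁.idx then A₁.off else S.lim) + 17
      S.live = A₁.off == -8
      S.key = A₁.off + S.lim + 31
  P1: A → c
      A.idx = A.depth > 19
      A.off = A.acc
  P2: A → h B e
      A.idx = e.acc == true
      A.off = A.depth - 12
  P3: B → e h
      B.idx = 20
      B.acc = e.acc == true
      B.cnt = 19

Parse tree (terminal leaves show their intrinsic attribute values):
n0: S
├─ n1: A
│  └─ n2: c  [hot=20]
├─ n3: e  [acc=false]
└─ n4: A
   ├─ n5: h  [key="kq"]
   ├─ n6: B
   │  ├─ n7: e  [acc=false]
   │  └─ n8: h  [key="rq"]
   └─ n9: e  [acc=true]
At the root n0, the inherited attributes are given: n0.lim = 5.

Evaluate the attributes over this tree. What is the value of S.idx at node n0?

1. n0.lim = 5  [given at root]
2. n1.acc = 22  [22]
3. n1.depth = 19  [S.lim + 14]
4. n2.hot = 20  [terminal]
5. n1.idx = false  [A.depth > 19]
6. n1.off = 22  [A.acc]
7. n3.acc = false  [terminal]
8. n4.acc = 20  [A₀.off - 2]
9. n4.depth = 4  [S.lim * -1 + 9]
10. n5.key = "kq"  [terminal]
11. n7.acc = false  [terminal]
12. n8.key = "rq"  [terminal]
13. n6.idx = 20  [20]
14. n6.acc = false  [e.acc == true]
15. n6.cnt = 19  [19]
16. n9.acc = true  [terminal]
17. n4.idx = true  [e.acc == true]
18. n4.off = -8  [A.depth - 12]
19. n0.idx = 9  [(if A₁.idx then A₁.off else S.lim) + 17]
20. n0.live = true  [A₁.off == -8]
21. n0.key = 28  [A₁.off + S.lim + 31]

9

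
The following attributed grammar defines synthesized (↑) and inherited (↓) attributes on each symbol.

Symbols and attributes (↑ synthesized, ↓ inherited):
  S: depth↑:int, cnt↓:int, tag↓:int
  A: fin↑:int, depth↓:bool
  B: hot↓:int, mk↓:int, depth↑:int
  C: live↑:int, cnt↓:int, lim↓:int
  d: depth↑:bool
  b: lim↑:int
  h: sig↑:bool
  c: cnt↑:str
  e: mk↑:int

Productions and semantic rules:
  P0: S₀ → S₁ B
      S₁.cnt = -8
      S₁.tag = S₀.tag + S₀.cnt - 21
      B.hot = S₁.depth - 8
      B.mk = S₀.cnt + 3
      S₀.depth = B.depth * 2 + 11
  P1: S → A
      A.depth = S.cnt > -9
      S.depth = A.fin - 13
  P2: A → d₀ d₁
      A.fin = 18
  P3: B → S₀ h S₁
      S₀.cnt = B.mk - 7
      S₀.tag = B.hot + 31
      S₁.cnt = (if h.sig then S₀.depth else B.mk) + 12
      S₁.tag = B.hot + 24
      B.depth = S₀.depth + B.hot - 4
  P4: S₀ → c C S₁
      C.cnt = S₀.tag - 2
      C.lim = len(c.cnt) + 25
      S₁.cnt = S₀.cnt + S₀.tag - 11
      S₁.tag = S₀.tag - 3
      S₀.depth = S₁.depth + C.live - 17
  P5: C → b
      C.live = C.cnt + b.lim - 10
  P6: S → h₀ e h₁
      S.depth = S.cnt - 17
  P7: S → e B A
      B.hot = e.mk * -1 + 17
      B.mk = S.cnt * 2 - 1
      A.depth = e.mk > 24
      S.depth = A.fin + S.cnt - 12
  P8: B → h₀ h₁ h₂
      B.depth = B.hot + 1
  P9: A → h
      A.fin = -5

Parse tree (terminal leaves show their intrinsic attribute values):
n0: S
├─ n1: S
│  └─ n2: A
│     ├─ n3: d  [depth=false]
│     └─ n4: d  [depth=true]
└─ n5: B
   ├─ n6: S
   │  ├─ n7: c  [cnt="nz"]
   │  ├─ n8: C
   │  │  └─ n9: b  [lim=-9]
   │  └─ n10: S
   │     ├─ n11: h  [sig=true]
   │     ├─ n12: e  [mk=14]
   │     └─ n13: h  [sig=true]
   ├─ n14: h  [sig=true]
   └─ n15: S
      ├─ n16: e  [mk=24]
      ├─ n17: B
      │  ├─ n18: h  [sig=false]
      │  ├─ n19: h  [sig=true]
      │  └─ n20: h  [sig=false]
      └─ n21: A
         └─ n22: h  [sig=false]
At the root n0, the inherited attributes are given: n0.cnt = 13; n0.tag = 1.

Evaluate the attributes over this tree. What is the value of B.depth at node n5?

-8

1. n0.cnt = 13  [given at root]
2. n0.tag = 1  [given at root]
3. n1.cnt = -8  [-8]
4. n1.tag = -7  [S₀.tag + S₀.cnt - 21]
5. n2.depth = true  [S.cnt > -9]
6. n3.depth = false  [terminal]
7. n4.depth = true  [terminal]
8. n2.fin = 18  [18]
9. n1.depth = 5  [A.fin - 13]
10. n5.hot = -3  [S₁.depth - 8]
11. n5.mk = 16  [S₀.cnt + 3]
12. n6.cnt = 9  [B.mk - 7]
13. n6.tag = 28  [B.hot + 31]
14. n7.cnt = "nz"  [terminal]
15. n8.cnt = 26  [S₀.tag - 2]
16. n8.lim = 27  [len(c.cnt) + 25]
17. n9.lim = -9  [terminal]
18. n8.live = 7  [C.cnt + b.lim - 10]
19. n10.cnt = 26  [S₀.cnt + S₀.tag - 11]
20. n10.tag = 25  [S₀.tag - 3]
21. n11.sig = true  [terminal]
22. n12.mk = 14  [terminal]
23. n13.sig = true  [terminal]
24. n10.depth = 9  [S.cnt - 17]
25. n6.depth = -1  [S₁.depth + C.live - 17]
26. n14.sig = true  [terminal]
27. n15.cnt = 11  [(if h.sig then S₀.depth else B.mk) + 12]
28. n15.tag = 21  [B.hot + 24]
29. n16.mk = 24  [terminal]
30. n17.hot = -7  [e.mk * -1 + 17]
31. n17.mk = 21  [S.cnt * 2 - 1]
32. n18.sig = false  [terminal]
33. n19.sig = true  [terminal]
34. n20.sig = false  [terminal]
35. n17.depth = -6  [B.hot + 1]
36. n21.depth = false  [e.mk > 24]
37. n22.sig = false  [terminal]
38. n21.fin = -5  [-5]
39. n15.depth = -6  [A.fin + S.cnt - 12]
40. n5.depth = -8  [S₀.depth + B.hot - 4]
41. n0.depth = -5  [B.depth * 2 + 11]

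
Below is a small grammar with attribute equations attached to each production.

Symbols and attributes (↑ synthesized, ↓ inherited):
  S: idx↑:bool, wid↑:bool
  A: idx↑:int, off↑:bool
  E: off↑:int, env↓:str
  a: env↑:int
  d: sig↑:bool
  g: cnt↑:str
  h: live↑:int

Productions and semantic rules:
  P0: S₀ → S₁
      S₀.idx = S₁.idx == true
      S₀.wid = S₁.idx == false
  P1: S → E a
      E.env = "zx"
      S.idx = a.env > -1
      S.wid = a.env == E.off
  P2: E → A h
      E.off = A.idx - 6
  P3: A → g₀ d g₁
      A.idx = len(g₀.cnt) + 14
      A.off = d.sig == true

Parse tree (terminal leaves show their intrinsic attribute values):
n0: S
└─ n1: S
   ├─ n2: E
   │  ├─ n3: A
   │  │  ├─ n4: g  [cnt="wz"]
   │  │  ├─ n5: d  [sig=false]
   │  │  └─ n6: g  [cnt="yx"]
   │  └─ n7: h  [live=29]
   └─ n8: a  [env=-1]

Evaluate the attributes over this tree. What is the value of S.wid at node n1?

1. n2.env = "zx"  ["zx"]
2. n4.cnt = "wz"  [terminal]
3. n5.sig = false  [terminal]
4. n6.cnt = "yx"  [terminal]
5. n3.idx = 16  [len(g₀.cnt) + 14]
6. n3.off = false  [d.sig == true]
7. n7.live = 29  [terminal]
8. n2.off = 10  [A.idx - 6]
9. n8.env = -1  [terminal]
10. n1.idx = false  [a.env > -1]
11. n1.wid = false  [a.env == E.off]
12. n0.idx = false  [S₁.idx == true]
13. n0.wid = true  [S₁.idx == false]

false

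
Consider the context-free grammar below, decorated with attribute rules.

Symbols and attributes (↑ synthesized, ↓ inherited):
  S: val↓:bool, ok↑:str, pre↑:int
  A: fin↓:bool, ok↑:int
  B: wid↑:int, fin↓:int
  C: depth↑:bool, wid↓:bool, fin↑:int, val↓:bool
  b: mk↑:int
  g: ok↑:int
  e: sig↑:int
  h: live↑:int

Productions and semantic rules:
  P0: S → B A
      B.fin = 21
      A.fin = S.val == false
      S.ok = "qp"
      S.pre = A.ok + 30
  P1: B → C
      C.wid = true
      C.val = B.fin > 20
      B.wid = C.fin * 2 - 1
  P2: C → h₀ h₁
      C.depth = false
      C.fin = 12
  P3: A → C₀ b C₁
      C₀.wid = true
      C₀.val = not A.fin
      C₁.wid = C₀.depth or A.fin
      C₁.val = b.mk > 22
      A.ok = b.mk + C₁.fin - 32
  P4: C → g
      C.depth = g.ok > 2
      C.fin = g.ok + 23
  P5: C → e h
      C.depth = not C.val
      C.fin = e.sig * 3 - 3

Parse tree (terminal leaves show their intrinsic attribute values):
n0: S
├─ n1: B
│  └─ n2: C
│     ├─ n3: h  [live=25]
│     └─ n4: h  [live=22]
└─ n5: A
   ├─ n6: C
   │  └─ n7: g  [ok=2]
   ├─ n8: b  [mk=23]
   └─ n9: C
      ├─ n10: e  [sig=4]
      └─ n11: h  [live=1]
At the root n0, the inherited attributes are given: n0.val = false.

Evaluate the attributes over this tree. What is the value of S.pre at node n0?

1. n0.val = false  [given at root]
2. n1.fin = 21  [21]
3. n2.wid = true  [true]
4. n2.val = true  [B.fin > 20]
5. n3.live = 25  [terminal]
6. n4.live = 22  [terminal]
7. n2.depth = false  [false]
8. n2.fin = 12  [12]
9. n1.wid = 23  [C.fin * 2 - 1]
10. n5.fin = true  [S.val == false]
11. n6.wid = true  [true]
12. n6.val = false  [not A.fin]
13. n7.ok = 2  [terminal]
14. n6.depth = false  [g.ok > 2]
15. n6.fin = 25  [g.ok + 23]
16. n8.mk = 23  [terminal]
17. n9.wid = true  [C₀.depth or A.fin]
18. n9.val = true  [b.mk > 22]
19. n10.sig = 4  [terminal]
20. n11.live = 1  [terminal]
21. n9.depth = false  [not C.val]
22. n9.fin = 9  [e.sig * 3 - 3]
23. n5.ok = 0  [b.mk + C₁.fin - 32]
24. n0.ok = "qp"  ["qp"]
25. n0.pre = 30  [A.ok + 30]

30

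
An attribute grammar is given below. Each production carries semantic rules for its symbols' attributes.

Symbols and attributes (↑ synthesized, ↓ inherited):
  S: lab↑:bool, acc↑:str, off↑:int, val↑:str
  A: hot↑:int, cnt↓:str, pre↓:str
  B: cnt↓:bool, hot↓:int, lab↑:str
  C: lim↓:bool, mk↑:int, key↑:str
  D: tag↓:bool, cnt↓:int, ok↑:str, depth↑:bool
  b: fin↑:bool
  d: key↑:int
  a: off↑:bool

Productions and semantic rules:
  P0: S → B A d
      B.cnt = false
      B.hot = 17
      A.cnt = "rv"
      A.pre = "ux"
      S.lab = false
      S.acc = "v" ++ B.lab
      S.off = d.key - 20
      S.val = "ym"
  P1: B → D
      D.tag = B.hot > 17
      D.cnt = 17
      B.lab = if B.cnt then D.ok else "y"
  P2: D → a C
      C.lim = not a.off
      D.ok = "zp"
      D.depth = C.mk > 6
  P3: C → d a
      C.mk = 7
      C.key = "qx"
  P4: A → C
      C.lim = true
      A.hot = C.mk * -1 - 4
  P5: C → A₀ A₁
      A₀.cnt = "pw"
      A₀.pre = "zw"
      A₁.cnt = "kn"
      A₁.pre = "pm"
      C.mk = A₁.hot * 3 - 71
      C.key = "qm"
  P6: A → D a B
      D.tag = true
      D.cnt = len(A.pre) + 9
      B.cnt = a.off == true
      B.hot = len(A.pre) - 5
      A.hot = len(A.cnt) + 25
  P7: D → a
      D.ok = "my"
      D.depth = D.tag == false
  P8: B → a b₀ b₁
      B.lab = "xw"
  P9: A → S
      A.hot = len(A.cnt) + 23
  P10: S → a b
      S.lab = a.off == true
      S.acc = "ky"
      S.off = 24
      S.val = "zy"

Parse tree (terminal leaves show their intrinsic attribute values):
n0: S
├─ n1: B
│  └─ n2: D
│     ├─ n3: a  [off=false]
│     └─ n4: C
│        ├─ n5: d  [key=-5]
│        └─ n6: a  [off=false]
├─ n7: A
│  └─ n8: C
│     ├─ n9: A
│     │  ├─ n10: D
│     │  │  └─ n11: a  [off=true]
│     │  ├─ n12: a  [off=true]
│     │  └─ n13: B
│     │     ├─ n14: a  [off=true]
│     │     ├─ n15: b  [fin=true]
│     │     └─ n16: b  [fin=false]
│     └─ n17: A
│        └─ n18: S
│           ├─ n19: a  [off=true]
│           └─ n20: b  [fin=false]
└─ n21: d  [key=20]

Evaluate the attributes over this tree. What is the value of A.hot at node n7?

-8

1. n1.cnt = false  [false]
2. n1.hot = 17  [17]
3. n2.tag = false  [B.hot > 17]
4. n2.cnt = 17  [17]
5. n3.off = false  [terminal]
6. n4.lim = true  [not a.off]
7. n5.key = -5  [terminal]
8. n6.off = false  [terminal]
9. n4.mk = 7  [7]
10. n4.key = "qx"  ["qx"]
11. n2.ok = "zp"  ["zp"]
12. n2.depth = true  [C.mk > 6]
13. n1.lab = "y"  [if B.cnt then D.ok else "y"]
14. n7.cnt = "rv"  ["rv"]
15. n7.pre = "ux"  ["ux"]
16. n8.lim = true  [true]
17. n9.cnt = "pw"  ["pw"]
18. n9.pre = "zw"  ["zw"]
19. n10.tag = true  [true]
20. n10.cnt = 11  [len(A.pre) + 9]
21. n11.off = true  [terminal]
22. n10.ok = "my"  ["my"]
23. n10.depth = false  [D.tag == false]
24. n12.off = true  [terminal]
25. n13.cnt = true  [a.off == true]
26. n13.hot = -3  [len(A.pre) - 5]
27. n14.off = true  [terminal]
28. n15.fin = true  [terminal]
29. n16.fin = false  [terminal]
30. n13.lab = "xw"  ["xw"]
31. n9.hot = 27  [len(A.cnt) + 25]
32. n17.cnt = "kn"  ["kn"]
33. n17.pre = "pm"  ["pm"]
34. n19.off = true  [terminal]
35. n20.fin = false  [terminal]
36. n18.lab = true  [a.off == true]
37. n18.acc = "ky"  ["ky"]
38. n18.off = 24  [24]
39. n18.val = "zy"  ["zy"]
40. n17.hot = 25  [len(A.cnt) + 23]
41. n8.mk = 4  [A₁.hot * 3 - 71]
42. n8.key = "qm"  ["qm"]
43. n7.hot = -8  [C.mk * -1 - 4]
44. n21.key = 20  [terminal]
45. n0.lab = false  [false]
46. n0.acc = "vy"  ["v" ++ B.lab]
47. n0.off = 0  [d.key - 20]
48. n0.val = "ym"  ["ym"]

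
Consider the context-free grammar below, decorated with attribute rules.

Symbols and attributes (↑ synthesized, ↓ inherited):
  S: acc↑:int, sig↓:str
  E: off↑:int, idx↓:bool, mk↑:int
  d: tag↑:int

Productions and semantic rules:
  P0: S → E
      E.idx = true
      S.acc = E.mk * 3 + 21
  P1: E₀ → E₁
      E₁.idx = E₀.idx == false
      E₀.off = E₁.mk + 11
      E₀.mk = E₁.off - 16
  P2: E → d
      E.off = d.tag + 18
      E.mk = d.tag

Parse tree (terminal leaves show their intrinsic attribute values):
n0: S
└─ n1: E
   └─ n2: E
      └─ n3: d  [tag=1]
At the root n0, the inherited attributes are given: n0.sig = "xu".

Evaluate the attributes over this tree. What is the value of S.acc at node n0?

30

1. n0.sig = "xu"  [given at root]
2. n1.idx = true  [true]
3. n2.idx = false  [E₀.idx == false]
4. n3.tag = 1  [terminal]
5. n2.off = 19  [d.tag + 18]
6. n2.mk = 1  [d.tag]
7. n1.off = 12  [E₁.mk + 11]
8. n1.mk = 3  [E₁.off - 16]
9. n0.acc = 30  [E.mk * 3 + 21]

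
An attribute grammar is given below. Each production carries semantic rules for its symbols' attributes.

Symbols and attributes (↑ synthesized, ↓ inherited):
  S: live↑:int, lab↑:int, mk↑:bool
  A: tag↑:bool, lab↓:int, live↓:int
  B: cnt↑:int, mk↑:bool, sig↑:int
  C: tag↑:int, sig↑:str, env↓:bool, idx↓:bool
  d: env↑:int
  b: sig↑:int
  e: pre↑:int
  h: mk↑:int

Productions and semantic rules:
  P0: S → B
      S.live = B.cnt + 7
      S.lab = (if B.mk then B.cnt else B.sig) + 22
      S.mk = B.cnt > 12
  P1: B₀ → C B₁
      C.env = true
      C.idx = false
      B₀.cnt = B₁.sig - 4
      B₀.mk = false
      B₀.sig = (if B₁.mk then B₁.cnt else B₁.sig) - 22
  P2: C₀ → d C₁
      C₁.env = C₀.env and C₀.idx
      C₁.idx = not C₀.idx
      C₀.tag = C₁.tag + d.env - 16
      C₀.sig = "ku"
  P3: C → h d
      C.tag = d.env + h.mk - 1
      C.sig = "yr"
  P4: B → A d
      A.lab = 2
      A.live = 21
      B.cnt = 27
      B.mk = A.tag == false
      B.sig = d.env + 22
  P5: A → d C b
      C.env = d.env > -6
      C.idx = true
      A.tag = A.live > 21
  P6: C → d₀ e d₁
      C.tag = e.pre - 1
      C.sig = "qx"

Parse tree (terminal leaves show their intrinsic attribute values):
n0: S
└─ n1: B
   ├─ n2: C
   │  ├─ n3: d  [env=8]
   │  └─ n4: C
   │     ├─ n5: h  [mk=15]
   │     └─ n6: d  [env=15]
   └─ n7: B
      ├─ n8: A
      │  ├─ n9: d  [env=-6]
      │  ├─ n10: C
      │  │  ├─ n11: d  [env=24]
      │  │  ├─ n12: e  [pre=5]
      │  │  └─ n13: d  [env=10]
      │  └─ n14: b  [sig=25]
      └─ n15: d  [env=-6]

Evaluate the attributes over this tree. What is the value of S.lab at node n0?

1. n2.env = true  [true]
2. n2.idx = false  [false]
3. n3.env = 8  [terminal]
4. n4.env = false  [C₀.env and C₀.idx]
5. n4.idx = true  [not C₀.idx]
6. n5.mk = 15  [terminal]
7. n6.env = 15  [terminal]
8. n4.tag = 29  [d.env + h.mk - 1]
9. n4.sig = "yr"  ["yr"]
10. n2.tag = 21  [C₁.tag + d.env - 16]
11. n2.sig = "ku"  ["ku"]
12. n8.lab = 2  [2]
13. n8.live = 21  [21]
14. n9.env = -6  [terminal]
15. n10.env = false  [d.env > -6]
16. n10.idx = true  [true]
17. n11.env = 24  [terminal]
18. n12.pre = 5  [terminal]
19. n13.env = 10  [terminal]
20. n10.tag = 4  [e.pre - 1]
21. n10.sig = "qx"  ["qx"]
22. n14.sig = 25  [terminal]
23. n8.tag = false  [A.live > 21]
24. n15.env = -6  [terminal]
25. n7.cnt = 27  [27]
26. n7.mk = true  [A.tag == false]
27. n7.sig = 16  [d.env + 22]
28. n1.cnt = 12  [B₁.sig - 4]
29. n1.mk = false  [false]
30. n1.sig = 5  [(if B₁.mk then B₁.cnt else B₁.sig) - 22]
31. n0.live = 19  [B.cnt + 7]
32. n0.lab = 27  [(if B.mk then B.cnt else B.sig) + 22]
33. n0.mk = false  [B.cnt > 12]

27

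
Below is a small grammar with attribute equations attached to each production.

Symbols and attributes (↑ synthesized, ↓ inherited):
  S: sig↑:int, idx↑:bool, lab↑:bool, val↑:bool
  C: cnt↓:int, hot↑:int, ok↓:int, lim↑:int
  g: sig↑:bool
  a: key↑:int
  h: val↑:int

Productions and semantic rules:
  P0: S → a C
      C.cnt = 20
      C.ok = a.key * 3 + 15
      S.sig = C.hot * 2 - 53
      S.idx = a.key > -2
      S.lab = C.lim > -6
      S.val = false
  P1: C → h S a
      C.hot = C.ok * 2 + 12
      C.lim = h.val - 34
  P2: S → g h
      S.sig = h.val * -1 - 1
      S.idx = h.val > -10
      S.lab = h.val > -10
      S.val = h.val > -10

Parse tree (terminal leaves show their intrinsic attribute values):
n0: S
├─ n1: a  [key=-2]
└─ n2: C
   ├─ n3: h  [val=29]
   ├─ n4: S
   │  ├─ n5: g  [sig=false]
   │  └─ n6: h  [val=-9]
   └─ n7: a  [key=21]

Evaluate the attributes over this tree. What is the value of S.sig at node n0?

1. n1.key = -2  [terminal]
2. n2.cnt = 20  [20]
3. n2.ok = 9  [a.key * 3 + 15]
4. n3.val = 29  [terminal]
5. n5.sig = false  [terminal]
6. n6.val = -9  [terminal]
7. n4.sig = 8  [h.val * -1 - 1]
8. n4.idx = true  [h.val > -10]
9. n4.lab = true  [h.val > -10]
10. n4.val = true  [h.val > -10]
11. n7.key = 21  [terminal]
12. n2.hot = 30  [C.ok * 2 + 12]
13. n2.lim = -5  [h.val - 34]
14. n0.sig = 7  [C.hot * 2 - 53]
15. n0.idx = false  [a.key > -2]
16. n0.lab = true  [C.lim > -6]
17. n0.val = false  [false]

7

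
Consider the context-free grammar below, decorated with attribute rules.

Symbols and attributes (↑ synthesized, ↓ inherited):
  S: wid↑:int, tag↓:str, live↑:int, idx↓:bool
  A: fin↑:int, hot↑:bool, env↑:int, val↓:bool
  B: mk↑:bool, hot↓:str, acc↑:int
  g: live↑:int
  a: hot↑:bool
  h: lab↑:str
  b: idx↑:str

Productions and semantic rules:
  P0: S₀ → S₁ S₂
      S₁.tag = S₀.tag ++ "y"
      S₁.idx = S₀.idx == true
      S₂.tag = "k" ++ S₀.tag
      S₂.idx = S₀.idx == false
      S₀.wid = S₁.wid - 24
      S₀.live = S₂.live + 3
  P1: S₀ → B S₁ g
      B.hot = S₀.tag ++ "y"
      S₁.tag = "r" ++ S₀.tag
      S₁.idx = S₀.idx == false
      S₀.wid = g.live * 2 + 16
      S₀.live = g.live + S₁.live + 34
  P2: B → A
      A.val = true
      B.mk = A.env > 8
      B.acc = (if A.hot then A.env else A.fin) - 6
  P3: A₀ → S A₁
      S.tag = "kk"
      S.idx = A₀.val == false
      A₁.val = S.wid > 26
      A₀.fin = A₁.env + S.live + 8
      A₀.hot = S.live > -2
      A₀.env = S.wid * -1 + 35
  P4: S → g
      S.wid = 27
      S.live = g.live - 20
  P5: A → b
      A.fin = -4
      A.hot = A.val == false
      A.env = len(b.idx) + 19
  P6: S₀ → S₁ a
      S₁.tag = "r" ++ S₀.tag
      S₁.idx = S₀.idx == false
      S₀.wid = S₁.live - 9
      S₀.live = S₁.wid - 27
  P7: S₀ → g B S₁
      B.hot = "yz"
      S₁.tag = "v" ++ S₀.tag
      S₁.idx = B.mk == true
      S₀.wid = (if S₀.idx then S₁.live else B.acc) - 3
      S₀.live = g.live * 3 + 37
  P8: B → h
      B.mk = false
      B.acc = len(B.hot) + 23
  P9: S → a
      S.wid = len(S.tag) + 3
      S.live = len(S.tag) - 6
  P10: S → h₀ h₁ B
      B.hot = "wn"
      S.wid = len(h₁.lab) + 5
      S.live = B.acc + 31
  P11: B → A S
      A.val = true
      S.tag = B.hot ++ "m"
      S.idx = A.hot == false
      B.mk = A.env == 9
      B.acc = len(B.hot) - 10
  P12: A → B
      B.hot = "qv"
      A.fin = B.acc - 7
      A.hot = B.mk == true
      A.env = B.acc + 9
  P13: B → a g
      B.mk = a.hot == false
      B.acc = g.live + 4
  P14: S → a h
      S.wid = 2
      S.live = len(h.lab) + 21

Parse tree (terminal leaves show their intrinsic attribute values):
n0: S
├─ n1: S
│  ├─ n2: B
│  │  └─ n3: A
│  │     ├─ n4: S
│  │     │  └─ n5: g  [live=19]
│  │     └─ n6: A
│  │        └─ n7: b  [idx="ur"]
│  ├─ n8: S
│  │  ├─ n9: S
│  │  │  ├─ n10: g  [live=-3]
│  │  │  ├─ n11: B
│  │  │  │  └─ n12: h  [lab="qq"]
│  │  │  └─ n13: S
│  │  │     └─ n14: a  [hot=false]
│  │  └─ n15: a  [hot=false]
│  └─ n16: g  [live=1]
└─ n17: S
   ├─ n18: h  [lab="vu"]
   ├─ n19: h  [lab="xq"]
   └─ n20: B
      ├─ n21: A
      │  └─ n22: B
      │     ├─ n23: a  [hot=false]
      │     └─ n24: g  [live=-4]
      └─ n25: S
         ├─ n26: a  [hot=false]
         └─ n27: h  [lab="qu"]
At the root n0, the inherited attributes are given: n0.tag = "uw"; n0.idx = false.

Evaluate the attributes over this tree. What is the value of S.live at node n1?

30

1. n0.tag = "uw"  [given at root]
2. n0.idx = false  [given at root]
3. n1.tag = "uwy"  [S₀.tag ++ "y"]
4. n1.idx = false  [S₀.idx == true]
5. n2.hot = "uwyy"  [S₀.tag ++ "y"]
6. n3.val = true  [true]
7. n4.tag = "kk"  ["kk"]
8. n4.idx = false  [A₀.val == false]
9. n5.live = 19  [terminal]
10. n4.wid = 27  [27]
11. n4.live = -1  [g.live - 20]
12. n6.val = true  [S.wid > 26]
13. n7.idx = "ur"  [terminal]
14. n6.fin = -4  [-4]
15. n6.hot = false  [A.val == false]
16. n6.env = 21  [len(b.idx) + 19]
17. n3.fin = 28  [A₁.env + S.live + 8]
18. n3.hot = true  [S.live > -2]
19. n3.env = 8  [S.wid * -1 + 35]
20. n2.mk = false  [A.env > 8]
21. n2.acc = 2  [(if A.hot then A.env else A.fin) - 6]
22. n8.tag = "ruwy"  ["r" ++ S₀.tag]
23. n8.idx = true  [S₀.idx == false]
24. n9.tag = "rruwy"  ["r" ++ S₀.tag]
25. n9.idx = false  [S₀.idx == false]
26. n10.live = -3  [terminal]
27. n11.hot = "yz"  ["yz"]
28. n12.lab = "qq"  [terminal]
29. n11.mk = false  [false]
30. n11.acc = 25  [len(B.hot) + 23]
31. n13.tag = "vrruwy"  ["v" ++ S₀.tag]
32. n13.idx = false  [B.mk == true]
33. n14.hot = false  [terminal]
34. n13.wid = 9  [len(S.tag) + 3]
35. n13.live = 0  [len(S.tag) - 6]
36. n9.wid = 22  [(if S₀.idx then S₁.live else B.acc) - 3]
37. n9.live = 28  [g.live * 3 + 37]
38. n15.hot = false  [terminal]
39. n8.wid = 19  [S₁.live - 9]
40. n8.live = -5  [S₁.wid - 27]
41. n16.live = 1  [terminal]
42. n1.wid = 18  [g.live * 2 + 16]
43. n1.live = 30  [g.live + S₁.live + 34]
44. n17.tag = "kuw"  ["k" ++ S₀.tag]
45. n17.idx = true  [S₀.idx == false]
46. n18.lab = "vu"  [terminal]
47. n19.lab = "xq"  [terminal]
48. n20.hot = "wn"  ["wn"]
49. n21.val = true  [true]
50. n22.hot = "qv"  ["qv"]
51. n23.hot = false  [terminal]
52. n24.live = -4  [terminal]
53. n22.mk = true  [a.hot == false]
54. n22.acc = 0  [g.live + 4]
55. n21.fin = -7  [B.acc - 7]
56. n21.hot = true  [B.mk == true]
57. n21.env = 9  [B.acc + 9]
58. n25.tag = "wnm"  [B.hot ++ "m"]
59. n25.idx = false  [A.hot == false]
60. n26.hot = false  [terminal]
61. n27.lab = "qu"  [terminal]
62. n25.wid = 2  [2]
63. n25.live = 23  [len(h.lab) + 21]
64. n20.mk = true  [A.env == 9]
65. n20.acc = -8  [len(B.hot) - 10]
66. n17.wid = 7  [len(h₁.lab) + 5]
67. n17.live = 23  [B.acc + 31]
68. n0.wid = -6  [S₁.wid - 24]
69. n0.live = 26  [S₂.live + 3]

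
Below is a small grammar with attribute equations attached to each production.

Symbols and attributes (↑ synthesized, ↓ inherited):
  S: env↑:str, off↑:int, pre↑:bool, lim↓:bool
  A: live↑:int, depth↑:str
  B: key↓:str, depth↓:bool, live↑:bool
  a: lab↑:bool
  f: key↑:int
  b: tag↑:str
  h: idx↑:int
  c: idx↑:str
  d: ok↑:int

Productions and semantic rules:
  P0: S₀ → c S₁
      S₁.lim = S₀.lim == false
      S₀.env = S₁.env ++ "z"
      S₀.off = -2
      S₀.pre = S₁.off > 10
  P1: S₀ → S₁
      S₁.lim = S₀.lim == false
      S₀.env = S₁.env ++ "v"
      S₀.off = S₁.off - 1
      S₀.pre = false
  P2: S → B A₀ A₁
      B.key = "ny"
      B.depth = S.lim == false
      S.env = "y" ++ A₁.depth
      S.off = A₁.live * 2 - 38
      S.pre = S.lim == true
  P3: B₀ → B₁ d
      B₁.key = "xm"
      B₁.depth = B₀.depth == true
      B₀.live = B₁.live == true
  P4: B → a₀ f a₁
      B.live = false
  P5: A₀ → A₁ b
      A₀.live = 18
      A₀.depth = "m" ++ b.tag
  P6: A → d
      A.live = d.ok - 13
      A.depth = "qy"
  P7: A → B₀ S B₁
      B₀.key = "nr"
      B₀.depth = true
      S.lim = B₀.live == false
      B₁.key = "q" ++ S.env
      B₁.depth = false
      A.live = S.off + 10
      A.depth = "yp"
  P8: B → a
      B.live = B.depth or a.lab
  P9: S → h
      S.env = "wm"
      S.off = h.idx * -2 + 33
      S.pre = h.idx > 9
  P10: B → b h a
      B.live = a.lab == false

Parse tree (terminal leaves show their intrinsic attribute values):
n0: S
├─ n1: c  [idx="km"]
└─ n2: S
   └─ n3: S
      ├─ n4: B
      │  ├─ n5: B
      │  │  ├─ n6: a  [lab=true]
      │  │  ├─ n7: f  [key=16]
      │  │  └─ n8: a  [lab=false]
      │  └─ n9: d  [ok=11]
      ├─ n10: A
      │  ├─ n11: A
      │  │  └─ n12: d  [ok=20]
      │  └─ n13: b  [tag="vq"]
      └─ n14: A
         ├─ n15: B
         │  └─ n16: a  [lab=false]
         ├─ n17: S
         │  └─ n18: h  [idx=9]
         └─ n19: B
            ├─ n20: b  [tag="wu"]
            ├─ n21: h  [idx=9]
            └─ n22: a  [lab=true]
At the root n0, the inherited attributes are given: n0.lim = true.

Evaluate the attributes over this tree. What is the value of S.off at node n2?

11

1. n0.lim = true  [given at root]
2. n1.idx = "km"  [terminal]
3. n2.lim = false  [S₀.lim == false]
4. n3.lim = true  [S₀.lim == false]
5. n4.key = "ny"  ["ny"]
6. n4.depth = false  [S.lim == false]
7. n5.key = "xm"  ["xm"]
8. n5.depth = false  [B₀.depth == true]
9. n6.lab = true  [terminal]
10. n7.key = 16  [terminal]
11. n8.lab = false  [terminal]
12. n5.live = false  [false]
13. n9.ok = 11  [terminal]
14. n4.live = false  [B₁.live == true]
15. n12.ok = 20  [terminal]
16. n11.live = 7  [d.ok - 13]
17. n11.depth = "qy"  ["qy"]
18. n13.tag = "vq"  [terminal]
19. n10.live = 18  [18]
20. n10.depth = "mvq"  ["m" ++ b.tag]
21. n15.key = "nr"  ["nr"]
22. n15.depth = true  [true]
23. n16.lab = false  [terminal]
24. n15.live = true  [B.depth or a.lab]
25. n17.lim = false  [B₀.live == false]
26. n18.idx = 9  [terminal]
27. n17.env = "wm"  ["wm"]
28. n17.off = 15  [h.idx * -2 + 33]
29. n17.pre = false  [h.idx > 9]
30. n19.key = "qwm"  ["q" ++ S.env]
31. n19.depth = false  [false]
32. n20.tag = "wu"  [terminal]
33. n21.idx = 9  [terminal]
34. n22.lab = true  [terminal]
35. n19.live = false  [a.lab == false]
36. n14.live = 25  [S.off + 10]
37. n14.depth = "yp"  ["yp"]
38. n3.env = "yyp"  ["y" ++ A₁.depth]
39. n3.off = 12  [A₁.live * 2 - 38]
40. n3.pre = true  [S.lim == true]
41. n2.env = "yypv"  [S₁.env ++ "v"]
42. n2.off = 11  [S₁.off - 1]
43. n2.pre = false  [false]
44. n0.env = "yypvz"  [S₁.env ++ "z"]
45. n0.off = -2  [-2]
46. n0.pre = true  [S₁.off > 10]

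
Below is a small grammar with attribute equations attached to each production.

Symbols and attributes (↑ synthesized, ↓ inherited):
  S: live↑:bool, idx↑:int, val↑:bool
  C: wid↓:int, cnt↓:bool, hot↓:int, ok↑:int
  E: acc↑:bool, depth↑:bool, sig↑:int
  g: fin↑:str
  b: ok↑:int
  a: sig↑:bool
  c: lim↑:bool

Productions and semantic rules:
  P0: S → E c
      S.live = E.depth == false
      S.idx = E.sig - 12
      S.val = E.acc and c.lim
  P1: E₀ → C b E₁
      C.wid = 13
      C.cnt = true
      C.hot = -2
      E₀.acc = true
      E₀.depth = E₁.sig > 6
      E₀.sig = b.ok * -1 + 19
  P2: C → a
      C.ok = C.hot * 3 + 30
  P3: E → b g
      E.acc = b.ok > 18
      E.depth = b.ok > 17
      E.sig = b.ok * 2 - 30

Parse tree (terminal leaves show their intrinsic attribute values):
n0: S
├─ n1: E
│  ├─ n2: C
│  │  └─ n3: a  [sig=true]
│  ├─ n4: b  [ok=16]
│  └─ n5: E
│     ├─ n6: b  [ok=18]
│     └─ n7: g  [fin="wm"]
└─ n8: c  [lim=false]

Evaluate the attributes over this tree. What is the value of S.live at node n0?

true

1. n2.wid = 13  [13]
2. n2.cnt = true  [true]
3. n2.hot = -2  [-2]
4. n3.sig = true  [terminal]
5. n2.ok = 24  [C.hot * 3 + 30]
6. n4.ok = 16  [terminal]
7. n6.ok = 18  [terminal]
8. n7.fin = "wm"  [terminal]
9. n5.acc = false  [b.ok > 18]
10. n5.depth = true  [b.ok > 17]
11. n5.sig = 6  [b.ok * 2 - 30]
12. n1.acc = true  [true]
13. n1.depth = false  [E₁.sig > 6]
14. n1.sig = 3  [b.ok * -1 + 19]
15. n8.lim = false  [terminal]
16. n0.live = true  [E.depth == false]
17. n0.idx = -9  [E.sig - 12]
18. n0.val = false  [E.acc and c.lim]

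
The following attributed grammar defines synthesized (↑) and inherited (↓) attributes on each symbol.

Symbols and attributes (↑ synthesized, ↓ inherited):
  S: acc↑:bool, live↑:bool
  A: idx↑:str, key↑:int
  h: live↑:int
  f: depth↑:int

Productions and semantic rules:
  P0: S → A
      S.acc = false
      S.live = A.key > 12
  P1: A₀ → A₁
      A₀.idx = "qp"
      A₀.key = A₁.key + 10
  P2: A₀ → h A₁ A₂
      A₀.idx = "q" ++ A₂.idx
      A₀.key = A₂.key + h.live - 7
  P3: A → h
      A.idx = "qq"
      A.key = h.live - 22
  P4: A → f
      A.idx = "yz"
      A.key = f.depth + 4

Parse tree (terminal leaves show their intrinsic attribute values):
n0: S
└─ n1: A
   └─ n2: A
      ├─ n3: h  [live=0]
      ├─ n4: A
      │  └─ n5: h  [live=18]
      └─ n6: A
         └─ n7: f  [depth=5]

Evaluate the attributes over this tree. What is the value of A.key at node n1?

1. n3.live = 0  [terminal]
2. n5.live = 18  [terminal]
3. n4.idx = "qq"  ["qq"]
4. n4.key = -4  [h.live - 22]
5. n7.depth = 5  [terminal]
6. n6.idx = "yz"  ["yz"]
7. n6.key = 9  [f.depth + 4]
8. n2.idx = "qyz"  ["q" ++ A₂.idx]
9. n2.key = 2  [A₂.key + h.live - 7]
10. n1.idx = "qp"  ["qp"]
11. n1.key = 12  [A₁.key + 10]
12. n0.acc = false  [false]
13. n0.live = false  [A.key > 12]

12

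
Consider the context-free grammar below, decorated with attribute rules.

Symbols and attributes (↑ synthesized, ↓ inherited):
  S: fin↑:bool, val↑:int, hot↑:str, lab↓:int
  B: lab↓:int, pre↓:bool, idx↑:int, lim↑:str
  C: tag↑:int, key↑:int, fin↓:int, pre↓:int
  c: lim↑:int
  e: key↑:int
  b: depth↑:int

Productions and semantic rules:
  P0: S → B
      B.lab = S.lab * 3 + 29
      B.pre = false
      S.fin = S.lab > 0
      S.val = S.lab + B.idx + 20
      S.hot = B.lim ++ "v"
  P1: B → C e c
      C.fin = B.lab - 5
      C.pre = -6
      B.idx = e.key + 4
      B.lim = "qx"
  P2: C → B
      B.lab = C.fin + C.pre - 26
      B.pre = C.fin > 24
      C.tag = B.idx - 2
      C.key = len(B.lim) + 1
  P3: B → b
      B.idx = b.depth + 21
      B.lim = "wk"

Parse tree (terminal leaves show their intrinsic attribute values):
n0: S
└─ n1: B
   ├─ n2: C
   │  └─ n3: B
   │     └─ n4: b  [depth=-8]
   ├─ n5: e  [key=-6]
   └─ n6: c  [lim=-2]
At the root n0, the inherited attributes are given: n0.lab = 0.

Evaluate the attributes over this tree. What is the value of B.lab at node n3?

1. n0.lab = 0  [given at root]
2. n1.lab = 29  [S.lab * 3 + 29]
3. n1.pre = false  [false]
4. n2.fin = 24  [B.lab - 5]
5. n2.pre = -6  [-6]
6. n3.lab = -8  [C.fin + C.pre - 26]
7. n3.pre = false  [C.fin > 24]
8. n4.depth = -8  [terminal]
9. n3.idx = 13  [b.depth + 21]
10. n3.lim = "wk"  ["wk"]
11. n2.tag = 11  [B.idx - 2]
12. n2.key = 3  [len(B.lim) + 1]
13. n5.key = -6  [terminal]
14. n6.lim = -2  [terminal]
15. n1.idx = -2  [e.key + 4]
16. n1.lim = "qx"  ["qx"]
17. n0.fin = false  [S.lab > 0]
18. n0.val = 18  [S.lab + B.idx + 20]
19. n0.hot = "qxv"  [B.lim ++ "v"]

-8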